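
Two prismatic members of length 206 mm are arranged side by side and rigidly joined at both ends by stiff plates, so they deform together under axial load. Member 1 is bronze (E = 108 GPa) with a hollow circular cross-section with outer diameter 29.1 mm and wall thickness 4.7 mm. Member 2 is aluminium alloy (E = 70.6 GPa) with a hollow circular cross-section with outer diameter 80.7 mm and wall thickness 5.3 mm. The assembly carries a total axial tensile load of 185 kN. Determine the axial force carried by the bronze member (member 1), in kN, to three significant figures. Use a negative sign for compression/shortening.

56.4 kN

A_1 = 360.3 mm².
A_2 = 1255 mm².
Equal strain + equilibrium ⇒ each member carries load in proportion to AE: A₁E₁ = 38910000 N, A₂E₂ = 88630000 N, ΣAE = 127500000 N.
F₁ = P·A₁E₁/ΣAE = 185000·38910000/127500000 = 56440 N.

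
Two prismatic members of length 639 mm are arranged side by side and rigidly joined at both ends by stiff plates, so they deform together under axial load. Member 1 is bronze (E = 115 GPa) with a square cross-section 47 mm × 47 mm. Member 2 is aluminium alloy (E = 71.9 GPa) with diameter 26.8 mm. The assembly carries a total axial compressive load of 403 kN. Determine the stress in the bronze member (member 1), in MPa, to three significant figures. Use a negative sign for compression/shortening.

-157 MPa

A_1 = 2209 mm².
A_2 = 564.1 mm².
Equal strain + equilibrium ⇒ each member carries load in proportion to AE: A₁E₁ = 254000000 N, A₂E₂ = 40560000 N, ΣAE = 294600000 N.
σ₁ = P·E₁/ΣAE = -403000·115000/294600000 = -157.3 MPa.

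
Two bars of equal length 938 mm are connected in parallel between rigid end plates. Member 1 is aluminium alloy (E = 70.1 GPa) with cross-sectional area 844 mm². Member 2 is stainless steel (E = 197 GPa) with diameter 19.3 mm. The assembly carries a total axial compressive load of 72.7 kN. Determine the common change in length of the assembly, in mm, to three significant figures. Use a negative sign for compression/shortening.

A_2 = 292.6 mm².
Equal strain + equilibrium ⇒ each member carries load in proportion to AE: A₁E₁ = 59160000 N, A₂E₂ = 57630000 N, ΣAE = 116800000 N.
δ = PL/ΣAE = -72700·938/116800000 = -0.5839 mm.

-0.584 mm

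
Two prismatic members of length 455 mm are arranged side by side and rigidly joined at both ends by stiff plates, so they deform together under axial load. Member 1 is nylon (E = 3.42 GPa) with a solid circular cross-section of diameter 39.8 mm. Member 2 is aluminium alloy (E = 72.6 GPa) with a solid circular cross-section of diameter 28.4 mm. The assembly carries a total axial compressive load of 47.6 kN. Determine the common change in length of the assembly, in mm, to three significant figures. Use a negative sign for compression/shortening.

-0.431 mm

A_1 = 1244 mm².
A_2 = 633.5 mm².
Equal strain + equilibrium ⇒ each member carries load in proportion to AE: A₁E₁ = 4255000 N, A₂E₂ = 45990000 N, ΣAE = 50240000 N.
δ = PL/ΣAE = -47600·455/50240000 = -0.431 mm.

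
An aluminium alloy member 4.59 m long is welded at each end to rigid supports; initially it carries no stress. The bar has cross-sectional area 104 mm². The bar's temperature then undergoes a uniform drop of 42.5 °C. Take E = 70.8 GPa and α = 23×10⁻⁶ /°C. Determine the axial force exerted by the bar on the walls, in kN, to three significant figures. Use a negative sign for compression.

Free thermal expansion αLΔT = 23e-6 · 4590 · -42.5 = -4.487 mm.
The walls impose strain ε = −(-4.487)/4590 = 9.7750e-04; σ = Eε = 70800 · 9.7750e-04 = 69.21 MPa.
Wall reaction R = σ·A = 69.21·104 = 7198 N = 7.198 kN.

7.20 kN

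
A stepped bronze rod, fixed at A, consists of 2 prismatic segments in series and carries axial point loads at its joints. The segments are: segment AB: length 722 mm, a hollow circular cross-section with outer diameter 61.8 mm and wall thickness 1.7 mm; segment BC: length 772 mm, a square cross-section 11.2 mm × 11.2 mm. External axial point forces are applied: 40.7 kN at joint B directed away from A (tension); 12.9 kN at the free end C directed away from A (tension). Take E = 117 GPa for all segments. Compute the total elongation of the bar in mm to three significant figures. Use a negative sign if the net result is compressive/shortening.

1.71 mm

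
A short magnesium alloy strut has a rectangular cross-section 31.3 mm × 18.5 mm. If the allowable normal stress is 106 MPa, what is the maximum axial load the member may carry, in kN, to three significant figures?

A = 579.1 mm².
P_max = σ_allow · A = 106 · 579.1 = 61380 N = 61.38 kN.

61.4 kN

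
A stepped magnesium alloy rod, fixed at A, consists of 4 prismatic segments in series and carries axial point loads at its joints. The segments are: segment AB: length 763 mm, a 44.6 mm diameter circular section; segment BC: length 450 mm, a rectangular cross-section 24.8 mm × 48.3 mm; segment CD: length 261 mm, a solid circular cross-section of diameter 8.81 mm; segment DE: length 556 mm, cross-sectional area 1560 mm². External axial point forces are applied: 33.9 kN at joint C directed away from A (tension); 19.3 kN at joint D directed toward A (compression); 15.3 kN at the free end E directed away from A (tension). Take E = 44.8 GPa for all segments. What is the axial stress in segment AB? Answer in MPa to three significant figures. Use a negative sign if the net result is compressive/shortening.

Internal axial forces (sectioning from the free end, tension +): N_DE = 15.3 kN, N_CD = -4 kN, N_BC = 29.9 kN, N_AB = 29.9 kN.
A_AB = 1562 mm².
σ_AB = N_AB/A_AB = 29900/1562 = 19.14 MPa.

19.1 MPa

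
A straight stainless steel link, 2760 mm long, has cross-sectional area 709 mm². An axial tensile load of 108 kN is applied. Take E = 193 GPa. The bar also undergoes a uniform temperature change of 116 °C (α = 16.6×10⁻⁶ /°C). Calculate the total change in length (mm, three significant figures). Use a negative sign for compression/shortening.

δ_mech = NL/(AE) = 108000·2760/(709·193000) = 2.178 mm.
δ_thermal = αLΔT = 16.6e-6·2760·116 = 5.315 mm.
δ = δ_mech + δ_thermal = 7.493 mm.

7.49 mm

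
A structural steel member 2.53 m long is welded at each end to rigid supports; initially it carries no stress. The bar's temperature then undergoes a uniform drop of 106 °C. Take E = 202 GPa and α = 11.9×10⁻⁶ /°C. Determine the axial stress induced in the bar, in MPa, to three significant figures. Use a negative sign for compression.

255 MPa

Free thermal expansion αLΔT = 11.9e-6 · 2530 · -106 = -3.191 mm.
The walls impose strain ε = −(-3.191)/2530 = 1.2614e-03; σ = Eε = 202000 · 1.2614e-03 = 254.8 MPa.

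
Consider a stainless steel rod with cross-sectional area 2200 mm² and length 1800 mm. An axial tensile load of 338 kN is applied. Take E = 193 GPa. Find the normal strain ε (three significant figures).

σ = N/A = 153.6 MPa; ε = σ/E = 153.6/193000 = 7.960e-04.

7.96e-04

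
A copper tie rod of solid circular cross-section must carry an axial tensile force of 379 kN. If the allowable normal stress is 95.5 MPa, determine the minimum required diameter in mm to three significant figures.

71.1 mm

Required area A ≥ P/σ_allow = 379000/95.5 = 3969 mm².
For a solid circular section, d ≥ √(4A/π) = 71.08 mm.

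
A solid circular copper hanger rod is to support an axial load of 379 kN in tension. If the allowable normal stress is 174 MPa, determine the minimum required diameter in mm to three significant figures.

Required area A ≥ P/σ_allow = 379000/174 = 2178 mm².
For a solid circular section, d ≥ √(4A/π) = 52.66 mm.

52.7 mm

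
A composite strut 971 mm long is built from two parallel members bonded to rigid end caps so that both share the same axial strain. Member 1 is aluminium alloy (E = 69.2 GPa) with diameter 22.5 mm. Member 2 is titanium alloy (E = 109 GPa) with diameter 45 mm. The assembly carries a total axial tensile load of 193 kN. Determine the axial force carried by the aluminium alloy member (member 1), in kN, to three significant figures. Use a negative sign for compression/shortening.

A_1 = 397.6 mm².
A_2 = 1590 mm².
Equal strain + equilibrium ⇒ each member carries load in proportion to AE: A₁E₁ = 27510000 N, A₂E₂ = 173400000 N, ΣAE = 200900000 N.
F₁ = P·A₁E₁/ΣAE = 193000·27510000/200900000 = 26440 N.

26.4 kN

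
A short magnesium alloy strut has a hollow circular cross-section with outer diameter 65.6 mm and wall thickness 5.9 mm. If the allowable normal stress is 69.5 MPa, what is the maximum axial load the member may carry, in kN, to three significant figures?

76.9 kN

A = 1107 mm².
P_max = σ_allow · A = 69.5 · 1107 = 76910 N = 76.91 kN.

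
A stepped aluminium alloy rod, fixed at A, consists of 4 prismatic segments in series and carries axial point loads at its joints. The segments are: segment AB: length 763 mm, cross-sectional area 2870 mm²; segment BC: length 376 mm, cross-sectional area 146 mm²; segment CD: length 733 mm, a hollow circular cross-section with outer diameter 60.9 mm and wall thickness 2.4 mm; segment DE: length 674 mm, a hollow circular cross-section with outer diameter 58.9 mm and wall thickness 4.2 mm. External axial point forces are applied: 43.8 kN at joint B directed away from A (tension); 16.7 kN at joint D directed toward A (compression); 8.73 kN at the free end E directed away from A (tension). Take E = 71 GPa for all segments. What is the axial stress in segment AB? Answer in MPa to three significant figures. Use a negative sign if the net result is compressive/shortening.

Internal axial forces (sectioning from the free end, tension +): N_DE = 8.73 kN, N_CD = -7.97 kN, N_BC = -7.97 kN, N_AB = 35.83 kN.
σ_AB = N_AB/A_AB = 35830/2870 = 12.48 MPa.

12.5 MPa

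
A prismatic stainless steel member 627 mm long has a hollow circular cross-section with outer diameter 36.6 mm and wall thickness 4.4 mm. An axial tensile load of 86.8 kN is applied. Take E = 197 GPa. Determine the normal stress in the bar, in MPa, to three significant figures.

195 MPa

A = 445.1 mm².
σ = N/A = 86800/445.1 = 195 MPa.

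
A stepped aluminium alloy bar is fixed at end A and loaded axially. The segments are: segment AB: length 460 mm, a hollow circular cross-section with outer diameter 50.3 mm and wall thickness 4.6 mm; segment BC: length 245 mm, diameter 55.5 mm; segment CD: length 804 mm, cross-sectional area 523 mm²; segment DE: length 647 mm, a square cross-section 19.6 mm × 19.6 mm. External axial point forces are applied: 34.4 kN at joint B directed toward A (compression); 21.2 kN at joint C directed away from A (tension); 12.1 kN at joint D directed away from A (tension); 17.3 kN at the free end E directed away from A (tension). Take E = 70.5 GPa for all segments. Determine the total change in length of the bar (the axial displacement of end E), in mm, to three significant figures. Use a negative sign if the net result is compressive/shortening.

1.29 mm

Internal axial forces (sectioning from the free end, tension +): N_DE = 17.3 kN, N_CD = 29.4 kN, N_BC = 50.6 kN, N_AB = 16.2 kN.
A_AB = 660.4 mm².
A_BC = 2419 mm².
A_DE = 384.2 mm².
δ_AB = 16200·460/(660.4·70500) = 0.1601 mm
δ_BC = 50600·245/(2419·70500) = 0.07269 mm
δ_CD = 29400·804/(523·70500) = 0.6411 mm
δ_DE = 17300·647/(384.2·70500) = 0.4133 mm
δ = Σδ_i = 1.287 mm.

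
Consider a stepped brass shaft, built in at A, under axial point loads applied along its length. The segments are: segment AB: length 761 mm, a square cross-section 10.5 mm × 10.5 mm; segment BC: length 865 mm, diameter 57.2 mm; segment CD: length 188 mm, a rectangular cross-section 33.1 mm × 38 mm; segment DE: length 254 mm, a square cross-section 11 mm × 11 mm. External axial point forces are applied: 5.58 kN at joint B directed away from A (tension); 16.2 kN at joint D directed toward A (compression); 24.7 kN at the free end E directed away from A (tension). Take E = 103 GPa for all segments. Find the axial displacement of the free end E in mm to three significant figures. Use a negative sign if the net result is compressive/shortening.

1.49 mm

Internal axial forces (sectioning from the free end, tension +): N_DE = 24.7 kN, N_CD = 8.5 kN, N_BC = 8.5 kN, N_AB = 14.08 kN.
A_AB = 110.2 mm².
A_BC = 2570 mm².
A_CD = 1258 mm².
A_DE = 121 mm².
δ_AB = 14080·761/(110.2·103000) = 0.9436 mm
δ_BC = 8500·865/(2570·103000) = 0.02778 mm
δ_CD = 8500·188/(1258·103000) = 0.01233 mm
δ_DE = 24700·254/(121·103000) = 0.5034 mm
δ = Σδ_i = 1.487 mm.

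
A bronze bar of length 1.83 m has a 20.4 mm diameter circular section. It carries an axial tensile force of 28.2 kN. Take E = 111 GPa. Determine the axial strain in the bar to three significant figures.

A = 326.9 mm².
σ = N/A = 86.28 MPa; ε = σ/E = 86.28/111000 = 7.773e-04.

7.77e-04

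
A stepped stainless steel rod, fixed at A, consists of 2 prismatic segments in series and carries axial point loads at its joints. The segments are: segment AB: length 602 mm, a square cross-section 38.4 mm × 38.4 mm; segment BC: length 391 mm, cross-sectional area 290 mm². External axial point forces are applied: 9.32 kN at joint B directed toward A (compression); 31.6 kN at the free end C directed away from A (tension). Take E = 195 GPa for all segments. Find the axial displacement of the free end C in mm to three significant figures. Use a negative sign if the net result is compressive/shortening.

Internal axial forces (sectioning from the free end, tension +): N_BC = 31.6 kN, N_AB = 22.28 kN.
A_AB = 1475 mm².
δ_AB = 22280·602/(1475·195000) = 0.04665 mm
δ_BC = 31600·391/(290·195000) = 0.2185 mm
δ = Σδ_i = 0.2651 mm.

0.265 mm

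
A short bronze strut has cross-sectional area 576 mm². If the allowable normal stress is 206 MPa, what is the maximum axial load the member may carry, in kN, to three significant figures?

119 kN

P_max = σ_allow · A = 206 · 576 = 118700 N = 118.7 kN.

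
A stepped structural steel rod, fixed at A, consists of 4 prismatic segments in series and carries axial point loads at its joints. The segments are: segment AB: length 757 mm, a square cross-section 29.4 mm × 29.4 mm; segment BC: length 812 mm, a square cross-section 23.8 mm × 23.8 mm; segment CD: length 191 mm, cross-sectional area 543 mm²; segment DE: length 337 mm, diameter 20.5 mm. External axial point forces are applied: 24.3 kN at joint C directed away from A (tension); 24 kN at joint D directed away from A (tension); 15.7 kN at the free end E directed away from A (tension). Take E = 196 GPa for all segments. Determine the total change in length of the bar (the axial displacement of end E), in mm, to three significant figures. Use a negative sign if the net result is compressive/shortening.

0.907 mm

Internal axial forces (sectioning from the free end, tension +): N_DE = 15.7 kN, N_CD = 39.7 kN, N_BC = 64 kN, N_AB = 64 kN.
A_AB = 864.4 mm².
A_BC = 566.4 mm².
A_DE = 330.1 mm².
δ_AB = 64000·757/(864.4·196000) = 0.286 mm
δ_BC = 64000·812/(566.4·196000) = 0.4681 mm
δ_CD = 39700·191/(543·196000) = 0.07125 mm
δ_DE = 15700·337/(330.1·196000) = 0.08179 mm
δ = Σδ_i = 0.9071 mm.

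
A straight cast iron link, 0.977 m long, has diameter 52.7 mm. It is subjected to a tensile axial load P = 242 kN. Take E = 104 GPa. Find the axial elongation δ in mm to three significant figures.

1.04 mm

A = 2181 mm².
δ_mech = NL/(AE) = 242000·977/(2181·104000) = 1.042 mm.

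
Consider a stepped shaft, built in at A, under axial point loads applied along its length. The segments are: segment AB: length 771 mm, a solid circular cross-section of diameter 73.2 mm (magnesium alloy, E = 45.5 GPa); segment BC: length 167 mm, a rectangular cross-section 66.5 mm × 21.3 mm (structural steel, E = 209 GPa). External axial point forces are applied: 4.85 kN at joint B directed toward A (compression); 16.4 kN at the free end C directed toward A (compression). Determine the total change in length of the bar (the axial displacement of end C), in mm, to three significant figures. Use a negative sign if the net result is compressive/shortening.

Internal axial forces (sectioning from the free end, tension +): N_BC = -16.4 kN, N_AB = -21.25 kN.
A_AB = 4208 mm².
A_BC = 1416 mm².
δ_AB = -21250·771/(4208·45500) = -0.08556 mm
δ_BC = -16400·167/(1416·209000) = -0.009252 mm
δ = Σδ_i = -0.09482 mm.

-0.0948 mm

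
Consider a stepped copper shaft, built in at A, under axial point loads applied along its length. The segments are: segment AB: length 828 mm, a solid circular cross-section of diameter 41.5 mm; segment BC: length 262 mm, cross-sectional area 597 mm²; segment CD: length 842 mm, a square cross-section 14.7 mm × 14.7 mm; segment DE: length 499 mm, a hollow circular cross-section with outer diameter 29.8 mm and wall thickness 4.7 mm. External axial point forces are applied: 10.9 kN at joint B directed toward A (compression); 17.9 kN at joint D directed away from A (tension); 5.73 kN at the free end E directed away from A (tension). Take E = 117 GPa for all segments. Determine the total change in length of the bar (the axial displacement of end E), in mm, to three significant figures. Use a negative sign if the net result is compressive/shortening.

1.01 mm

Internal axial forces (sectioning from the free end, tension +): N_DE = 5.73 kN, N_CD = 23.63 kN, N_BC = 23.63 kN, N_AB = 12.73 kN.
A_AB = 1353 mm².
A_CD = 216.1 mm².
A_DE = 370.6 mm².
δ_AB = 12730·828/(1353·117000) = 0.0666 mm
δ_BC = 23630·262/(597·117000) = 0.08863 mm
δ_CD = 23630·842/(216.1·117000) = 0.787 mm
δ_DE = 5730·499/(370.6·117000) = 0.06594 mm
δ = Σδ_i = 1.008 mm.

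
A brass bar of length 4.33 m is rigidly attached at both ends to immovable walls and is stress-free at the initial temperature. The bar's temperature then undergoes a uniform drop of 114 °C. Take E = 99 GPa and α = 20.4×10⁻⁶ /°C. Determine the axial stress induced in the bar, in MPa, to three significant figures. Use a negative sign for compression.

230 MPa

Free thermal expansion αLΔT = 20.4e-6 · 4330 · -114 = -10.07 mm.
The walls impose strain ε = −(-10.07)/4330 = 2.3256e-03; σ = Eε = 99000 · 2.3256e-03 = 230.2 MPa.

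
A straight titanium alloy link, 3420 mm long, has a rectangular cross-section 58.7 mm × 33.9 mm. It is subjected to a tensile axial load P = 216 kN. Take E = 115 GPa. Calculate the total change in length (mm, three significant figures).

A = 1990 mm².
δ_mech = NL/(AE) = 216000·3420/(1990·115000) = 3.228 mm.

3.23 mm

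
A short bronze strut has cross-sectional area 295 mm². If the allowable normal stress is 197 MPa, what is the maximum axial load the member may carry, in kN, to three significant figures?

58.1 kN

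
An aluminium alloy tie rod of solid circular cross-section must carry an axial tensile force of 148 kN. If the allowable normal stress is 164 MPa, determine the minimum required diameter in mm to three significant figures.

33.9 mm

Required area A ≥ P/σ_allow = 148000/164 = 902.4 mm².
For a solid circular section, d ≥ √(4A/π) = 33.9 mm.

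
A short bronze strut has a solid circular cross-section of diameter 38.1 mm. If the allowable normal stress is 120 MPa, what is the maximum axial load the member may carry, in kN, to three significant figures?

A = 1140 mm².
P_max = σ_allow · A = 120 · 1140 = 136800 N = 136.8 kN.

137 kN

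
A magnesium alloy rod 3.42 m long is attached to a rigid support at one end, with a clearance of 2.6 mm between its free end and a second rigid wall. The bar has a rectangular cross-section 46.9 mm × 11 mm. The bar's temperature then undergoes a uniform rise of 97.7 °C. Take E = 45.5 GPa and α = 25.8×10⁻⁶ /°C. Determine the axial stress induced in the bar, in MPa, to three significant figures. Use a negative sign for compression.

-80.1 MPa

Free thermal expansion αLΔT = 25.8e-6 · 3420 · 97.7 = 8.621 mm.
The walls engage after the gap closes; constrained expansion = 8.621 − 2.6 = 6.021 mm.
The walls impose strain ε = −(6.021)/3420 = -1.7604e-03; σ = Eε = 45500 · -1.7604e-03 = -80.1 MPa.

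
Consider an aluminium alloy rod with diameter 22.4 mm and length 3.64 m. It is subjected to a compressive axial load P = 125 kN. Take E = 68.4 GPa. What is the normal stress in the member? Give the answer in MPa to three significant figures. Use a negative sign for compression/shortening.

-317 MPa

A = 394.1 mm².
σ = N/A = -125000/394.1 = -317.2 MPa.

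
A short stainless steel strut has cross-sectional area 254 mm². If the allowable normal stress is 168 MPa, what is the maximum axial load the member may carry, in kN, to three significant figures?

42.7 kN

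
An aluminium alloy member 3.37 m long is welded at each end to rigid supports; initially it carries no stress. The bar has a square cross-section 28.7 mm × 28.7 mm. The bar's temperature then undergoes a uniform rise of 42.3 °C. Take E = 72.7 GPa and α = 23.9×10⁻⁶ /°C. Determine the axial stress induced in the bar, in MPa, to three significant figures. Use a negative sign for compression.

Free thermal expansion αLΔT = 23.9e-6 · 3370 · 42.3 = 3.407 mm.
The walls impose strain ε = −(3.407)/3370 = -1.0110e-03; σ = Eε = 72700 · -1.0110e-03 = -73.5 MPa.

-73.5 MPa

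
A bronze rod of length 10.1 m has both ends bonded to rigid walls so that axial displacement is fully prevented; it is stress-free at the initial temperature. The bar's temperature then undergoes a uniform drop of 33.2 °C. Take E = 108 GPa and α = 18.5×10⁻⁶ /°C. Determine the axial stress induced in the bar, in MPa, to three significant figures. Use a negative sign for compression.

66.3 MPa

Free thermal expansion αLΔT = 18.5e-6 · 10100 · -33.2 = -6.203 mm.
The walls impose strain ε = −(-6.203)/10100 = 6.1420e-04; σ = Eε = 108000 · 6.1420e-04 = 66.33 MPa.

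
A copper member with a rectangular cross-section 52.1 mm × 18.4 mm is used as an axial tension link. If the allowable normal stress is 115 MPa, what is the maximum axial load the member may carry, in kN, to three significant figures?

110 kN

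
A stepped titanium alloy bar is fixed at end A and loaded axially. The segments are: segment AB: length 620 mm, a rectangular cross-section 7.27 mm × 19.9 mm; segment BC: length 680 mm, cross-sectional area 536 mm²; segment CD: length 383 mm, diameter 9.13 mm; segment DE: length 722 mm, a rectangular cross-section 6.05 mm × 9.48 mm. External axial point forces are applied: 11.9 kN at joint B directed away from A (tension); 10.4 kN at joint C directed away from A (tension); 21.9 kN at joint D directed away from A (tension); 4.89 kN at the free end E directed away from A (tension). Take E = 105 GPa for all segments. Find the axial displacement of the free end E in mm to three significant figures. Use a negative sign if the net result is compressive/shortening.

Internal axial forces (sectioning from the free end, tension +): N_DE = 4.89 kN, N_CD = 26.79 kN, N_BC = 37.19 kN, N_AB = 49.09 kN.
A_AB = 144.7 mm².
A_CD = 65.47 mm².
A_DE = 57.35 mm².
δ_AB = 49090·620/(144.7·105000) = 2.004 mm
δ_BC = 37190·680/(536·105000) = 0.4493 mm
δ_CD = 26790·383/(65.47·105000) = 1.493 mm
δ_DE = 4890·722/(57.35·105000) = 0.5863 mm
δ = Σδ_i = 4.532 mm.

4.53 mm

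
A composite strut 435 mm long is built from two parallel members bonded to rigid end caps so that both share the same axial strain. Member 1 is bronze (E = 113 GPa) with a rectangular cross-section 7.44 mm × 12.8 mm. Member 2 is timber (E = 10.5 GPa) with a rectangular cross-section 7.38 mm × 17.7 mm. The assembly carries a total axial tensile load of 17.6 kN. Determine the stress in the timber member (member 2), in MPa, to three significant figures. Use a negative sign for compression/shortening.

A_1 = 95.23 mm².
A_2 = 130.6 mm².
Equal strain + equilibrium ⇒ each member carries load in proportion to AE: A₁E₁ = 10760000 N, A₂E₂ = 1372000 N, ΣAE = 12130000 N.
σ₂ = P·E₂/ΣAE = 17600·10500/12130000 = 15.23 MPa.

15.2 MPa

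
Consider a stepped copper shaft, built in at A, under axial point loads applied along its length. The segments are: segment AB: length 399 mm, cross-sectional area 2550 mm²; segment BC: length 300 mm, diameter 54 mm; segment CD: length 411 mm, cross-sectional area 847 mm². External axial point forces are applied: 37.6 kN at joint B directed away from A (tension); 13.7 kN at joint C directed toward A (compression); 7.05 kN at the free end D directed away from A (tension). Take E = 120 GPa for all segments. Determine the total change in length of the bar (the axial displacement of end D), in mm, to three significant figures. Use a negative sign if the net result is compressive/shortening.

0.0616 mm

Internal axial forces (sectioning from the free end, tension +): N_CD = 7.05 kN, N_BC = -6.65 kN, N_AB = 30.95 kN.
A_BC = 2290 mm².
δ_AB = 30950·399/(2550·120000) = 0.04036 mm
δ_BC = -6650·300/(2290·120000) = -0.007259 mm
δ_CD = 7050·411/(847·120000) = 0.02851 mm
δ = Σδ_i = 0.06161 mm.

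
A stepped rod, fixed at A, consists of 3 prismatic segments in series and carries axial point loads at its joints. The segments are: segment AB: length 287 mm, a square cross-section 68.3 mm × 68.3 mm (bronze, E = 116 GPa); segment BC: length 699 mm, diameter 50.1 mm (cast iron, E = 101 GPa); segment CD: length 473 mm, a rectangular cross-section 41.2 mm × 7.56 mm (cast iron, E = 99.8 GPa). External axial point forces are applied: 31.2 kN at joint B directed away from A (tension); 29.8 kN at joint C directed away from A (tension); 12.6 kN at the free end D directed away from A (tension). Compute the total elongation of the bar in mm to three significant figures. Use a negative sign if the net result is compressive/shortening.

Internal axial forces (sectioning from the free end, tension +): N_CD = 12.6 kN, N_BC = 42.4 kN, N_AB = 73.6 kN.
A_AB = 4665 mm².
A_BC = 1971 mm².
A_CD = 311.5 mm².
δ_AB = 73600·287/(4665·116000) = 0.03904 mm
δ_BC = 42400·699/(1971·101000) = 0.1489 mm
δ_CD = 12600·473/(311.5·99800) = 0.1917 mm
δ = Σδ_i = 0.3796 mm.

0.380 mm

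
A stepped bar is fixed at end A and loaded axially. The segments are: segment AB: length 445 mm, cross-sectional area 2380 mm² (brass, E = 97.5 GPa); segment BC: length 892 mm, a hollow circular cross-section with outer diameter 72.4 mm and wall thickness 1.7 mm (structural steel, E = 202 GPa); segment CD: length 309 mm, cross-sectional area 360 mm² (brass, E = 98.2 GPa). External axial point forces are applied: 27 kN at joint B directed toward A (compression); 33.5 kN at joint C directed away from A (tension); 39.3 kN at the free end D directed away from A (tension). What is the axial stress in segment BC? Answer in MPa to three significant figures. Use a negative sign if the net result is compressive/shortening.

193 MPa

Internal axial forces (sectioning from the free end, tension +): N_CD = 39.3 kN, N_BC = 72.8 kN, N_AB = 45.8 kN.
A_BC = 377.6 mm².
σ_BC = N_BC/A_BC = 72800/377.6 = 192.8 MPa.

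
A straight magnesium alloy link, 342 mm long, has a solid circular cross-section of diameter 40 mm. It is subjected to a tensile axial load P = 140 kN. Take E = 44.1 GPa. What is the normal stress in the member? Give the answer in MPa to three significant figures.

111 MPa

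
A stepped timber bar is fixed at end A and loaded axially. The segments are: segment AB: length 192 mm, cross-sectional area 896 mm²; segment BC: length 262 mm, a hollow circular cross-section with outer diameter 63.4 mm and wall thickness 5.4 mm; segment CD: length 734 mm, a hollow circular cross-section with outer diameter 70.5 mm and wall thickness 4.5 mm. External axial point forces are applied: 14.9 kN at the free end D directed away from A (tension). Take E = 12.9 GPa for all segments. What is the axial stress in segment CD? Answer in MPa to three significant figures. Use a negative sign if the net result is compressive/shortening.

16.0 MPa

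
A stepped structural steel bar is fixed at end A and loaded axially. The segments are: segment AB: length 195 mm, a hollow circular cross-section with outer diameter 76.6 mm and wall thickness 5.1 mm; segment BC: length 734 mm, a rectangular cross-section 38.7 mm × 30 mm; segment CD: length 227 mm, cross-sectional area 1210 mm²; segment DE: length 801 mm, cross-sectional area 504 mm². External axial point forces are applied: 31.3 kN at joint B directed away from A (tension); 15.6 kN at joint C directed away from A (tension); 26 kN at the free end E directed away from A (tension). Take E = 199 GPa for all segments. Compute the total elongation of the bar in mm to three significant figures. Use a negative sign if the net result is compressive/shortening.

0.427 mm

Internal axial forces (sectioning from the free end, tension +): N_DE = 26 kN, N_CD = 26 kN, N_BC = 41.6 kN, N_AB = 72.9 kN.
A_AB = 1146 mm².
A_BC = 1161 mm².
δ_AB = 72900·195/(1146·199000) = 0.06236 mm
δ_BC = 41600·734/(1161·199000) = 0.1322 mm
δ_CD = 26000·227/(1210·199000) = 0.02451 mm
δ_DE = 26000·801/(504·199000) = 0.2076 mm
δ = Σδ_i = 0.4267 mm.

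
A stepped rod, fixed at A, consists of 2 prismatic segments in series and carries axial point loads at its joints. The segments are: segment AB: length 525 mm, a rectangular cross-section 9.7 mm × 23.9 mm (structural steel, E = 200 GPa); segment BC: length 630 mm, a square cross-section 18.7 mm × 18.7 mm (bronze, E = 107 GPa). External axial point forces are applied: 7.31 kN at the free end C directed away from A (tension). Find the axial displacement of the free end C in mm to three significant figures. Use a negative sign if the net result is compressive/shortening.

0.206 mm

Internal axial forces (sectioning from the free end, tension +): N_BC = 7.31 kN, N_AB = 7.31 kN.
A_AB = 231.8 mm².
A_BC = 349.7 mm².
δ_AB = 7310·525/(231.8·200000) = 0.08277 mm
δ_BC = 7310·630/(349.7·107000) = 0.1231 mm
δ = Σδ_i = 0.2059 mm.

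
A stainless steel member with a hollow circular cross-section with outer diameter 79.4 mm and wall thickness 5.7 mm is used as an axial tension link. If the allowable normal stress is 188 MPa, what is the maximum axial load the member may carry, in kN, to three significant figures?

248 kN

A = 1320 mm².
P_max = σ_allow · A = 188 · 1320 = 248100 N = 248.1 kN.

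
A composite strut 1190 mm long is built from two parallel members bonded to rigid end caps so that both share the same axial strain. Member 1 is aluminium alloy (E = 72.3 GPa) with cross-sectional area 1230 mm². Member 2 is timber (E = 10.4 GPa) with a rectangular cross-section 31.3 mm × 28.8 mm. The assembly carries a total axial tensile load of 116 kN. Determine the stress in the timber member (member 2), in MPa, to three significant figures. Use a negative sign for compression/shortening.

12.3 MPa

A_2 = 901.4 mm².
Equal strain + equilibrium ⇒ each member carries load in proportion to AE: A₁E₁ = 88930000 N, A₂E₂ = 9375000 N, ΣAE = 98300000 N.
σ₂ = P·E₂/ΣAE = 116000·10400/98300000 = 12.27 MPa.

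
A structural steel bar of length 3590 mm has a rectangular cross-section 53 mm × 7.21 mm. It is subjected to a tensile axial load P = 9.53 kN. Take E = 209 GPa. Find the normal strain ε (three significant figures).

A = 382.1 mm².
σ = N/A = 24.94 MPa; ε = σ/E = 24.94/209000 = 1.193e-04.

1.19e-04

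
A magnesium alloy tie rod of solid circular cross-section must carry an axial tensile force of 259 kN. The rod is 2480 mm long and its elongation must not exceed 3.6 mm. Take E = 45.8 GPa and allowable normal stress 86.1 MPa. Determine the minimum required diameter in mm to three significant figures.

Required area A ≥ P/σ_allow = 259000/86.1 = 3008 mm².
For a solid circular section, d ≥ √(4A/π) = 61.89 mm.
Elongation limit: A ≥ PL/(Eδ_allow) = 259000·2480/(45800·3.6) = 3896 mm² ⇒ d ≥ 70.43 mm.
The elongation limit governs.

70.4 mm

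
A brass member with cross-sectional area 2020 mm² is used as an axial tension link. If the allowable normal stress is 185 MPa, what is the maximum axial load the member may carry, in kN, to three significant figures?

P_max = σ_allow · A = 185 · 2020 = 373700 N = 373.7 kN.

374 kN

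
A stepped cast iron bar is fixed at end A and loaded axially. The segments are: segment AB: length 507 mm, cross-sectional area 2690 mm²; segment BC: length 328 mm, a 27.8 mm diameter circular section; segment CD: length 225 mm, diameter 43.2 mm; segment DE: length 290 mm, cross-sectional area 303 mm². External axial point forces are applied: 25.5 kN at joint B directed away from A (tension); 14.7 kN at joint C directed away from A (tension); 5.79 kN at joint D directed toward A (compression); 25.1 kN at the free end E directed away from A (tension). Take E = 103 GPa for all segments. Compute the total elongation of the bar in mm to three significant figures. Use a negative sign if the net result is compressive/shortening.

0.549 mm

Internal axial forces (sectioning from the free end, tension +): N_DE = 25.1 kN, N_CD = 19.31 kN, N_BC = 34.01 kN, N_AB = 59.51 kN.
A_BC = 607 mm².
A_CD = 1466 mm².
δ_AB = 59510·507/(2690·103000) = 0.1089 mm
δ_BC = 34010·328/(607·103000) = 0.1784 mm
δ_CD = 19310·225/(1466·103000) = 0.02878 mm
δ_DE = 25100·290/(303·103000) = 0.2332 mm
δ = Σδ_i = 0.5493 mm.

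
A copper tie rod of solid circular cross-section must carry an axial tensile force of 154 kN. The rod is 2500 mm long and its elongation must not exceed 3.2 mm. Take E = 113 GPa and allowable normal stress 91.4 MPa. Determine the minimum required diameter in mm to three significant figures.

46.3 mm

Required area A ≥ P/σ_allow = 154000/91.4 = 1685 mm².
For a solid circular section, d ≥ √(4A/π) = 46.32 mm.
Elongation limit: A ≥ PL/(Eδ_allow) = 154000·2500/(113000·3.2) = 1065 mm² ⇒ d ≥ 36.82 mm.
The stress limit governs.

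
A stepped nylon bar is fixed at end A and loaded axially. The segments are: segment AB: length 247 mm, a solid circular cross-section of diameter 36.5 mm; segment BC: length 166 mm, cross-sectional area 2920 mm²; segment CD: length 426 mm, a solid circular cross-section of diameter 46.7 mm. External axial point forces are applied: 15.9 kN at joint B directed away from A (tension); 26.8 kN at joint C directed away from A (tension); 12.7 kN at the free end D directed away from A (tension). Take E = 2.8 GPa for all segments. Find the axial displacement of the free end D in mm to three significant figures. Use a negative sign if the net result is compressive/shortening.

6.60 mm

Internal axial forces (sectioning from the free end, tension +): N_CD = 12.7 kN, N_BC = 39.5 kN, N_AB = 55.4 kN.
A_AB = 1046 mm².
A_CD = 1713 mm².
δ_AB = 55400·247/(1046·2800) = 4.671 mm
δ_BC = 39500·166/(2920·2800) = 0.802 mm
δ_CD = 12700·426/(1713·2800) = 1.128 mm
δ = Σδ_i = 6.601 mm.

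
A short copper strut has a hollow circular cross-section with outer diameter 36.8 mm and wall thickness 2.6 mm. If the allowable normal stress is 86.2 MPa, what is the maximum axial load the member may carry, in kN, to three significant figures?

24.1 kN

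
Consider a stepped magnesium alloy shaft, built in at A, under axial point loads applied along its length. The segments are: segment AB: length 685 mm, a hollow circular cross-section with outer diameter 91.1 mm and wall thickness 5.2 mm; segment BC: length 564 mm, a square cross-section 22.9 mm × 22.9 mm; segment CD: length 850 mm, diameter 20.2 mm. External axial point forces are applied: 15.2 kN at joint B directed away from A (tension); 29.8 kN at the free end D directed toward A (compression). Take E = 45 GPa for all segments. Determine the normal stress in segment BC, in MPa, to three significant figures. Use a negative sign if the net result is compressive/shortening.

-56.8 MPa

Internal axial forces (sectioning from the free end, tension +): N_CD = -29.8 kN, N_BC = -29.8 kN, N_AB = -14.6 kN.
A_BC = 524.4 mm².
σ_BC = N_BC/A_BC = -29800/524.4 = -56.83 MPa.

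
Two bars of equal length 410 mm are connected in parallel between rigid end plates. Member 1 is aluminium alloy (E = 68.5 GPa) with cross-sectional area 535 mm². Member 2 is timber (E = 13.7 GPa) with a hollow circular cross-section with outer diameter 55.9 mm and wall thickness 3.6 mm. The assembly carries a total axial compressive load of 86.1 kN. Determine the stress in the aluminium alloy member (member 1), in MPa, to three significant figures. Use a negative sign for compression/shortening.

A_2 = 591.5 mm².
Equal strain + equilibrium ⇒ each member carries load in proportion to AE: A₁E₁ = 36650000 N, A₂E₂ = 8104000 N, ΣAE = 44750000 N.
σ₁ = P·E₁/ΣAE = -86100·68500/44750000 = -131.8 MPa.

-132 MPa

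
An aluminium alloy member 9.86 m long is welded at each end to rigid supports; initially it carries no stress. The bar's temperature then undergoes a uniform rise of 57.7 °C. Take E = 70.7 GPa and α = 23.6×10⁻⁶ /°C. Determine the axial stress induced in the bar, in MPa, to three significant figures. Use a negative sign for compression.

Free thermal expansion αLΔT = 23.6e-6 · 9860 · 57.7 = 13.43 mm.
The walls impose strain ε = −(13.43)/9860 = -1.3617e-03; σ = Eε = 70700 · -1.3617e-03 = -96.27 MPa.

-96.3 MPa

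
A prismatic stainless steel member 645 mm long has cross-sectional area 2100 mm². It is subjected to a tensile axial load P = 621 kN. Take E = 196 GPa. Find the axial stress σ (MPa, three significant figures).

296 MPa

σ = N/A = 621000/2100 = 295.7 MPa.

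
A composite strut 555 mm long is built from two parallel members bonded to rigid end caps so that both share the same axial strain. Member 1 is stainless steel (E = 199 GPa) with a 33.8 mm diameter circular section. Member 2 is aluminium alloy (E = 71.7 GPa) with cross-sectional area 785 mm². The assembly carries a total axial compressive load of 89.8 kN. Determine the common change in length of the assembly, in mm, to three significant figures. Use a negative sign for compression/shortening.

A_1 = 897.3 mm².
Equal strain + equilibrium ⇒ each member carries load in proportion to AE: A₁E₁ = 178600000 N, A₂E₂ = 56280000 N, ΣAE = 234800000 N.
δ = PL/ΣAE = -89800·555/234800000 = -0.2122 mm.

-0.212 mm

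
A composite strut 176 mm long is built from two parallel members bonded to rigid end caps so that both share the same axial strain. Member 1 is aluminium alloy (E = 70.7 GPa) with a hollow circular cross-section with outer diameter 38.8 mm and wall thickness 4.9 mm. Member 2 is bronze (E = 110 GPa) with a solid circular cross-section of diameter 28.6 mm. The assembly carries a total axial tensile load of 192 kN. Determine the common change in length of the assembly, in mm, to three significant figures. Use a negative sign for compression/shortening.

A_1 = 521.8 mm².
A_2 = 642.4 mm².
Equal strain + equilibrium ⇒ each member carries load in proportion to AE: A₁E₁ = 36890000 N, A₂E₂ = 70670000 N, ΣAE = 107600000 N.
δ = PL/ΣAE = 192000·176/107600000 = 0.3142 mm.

0.314 mm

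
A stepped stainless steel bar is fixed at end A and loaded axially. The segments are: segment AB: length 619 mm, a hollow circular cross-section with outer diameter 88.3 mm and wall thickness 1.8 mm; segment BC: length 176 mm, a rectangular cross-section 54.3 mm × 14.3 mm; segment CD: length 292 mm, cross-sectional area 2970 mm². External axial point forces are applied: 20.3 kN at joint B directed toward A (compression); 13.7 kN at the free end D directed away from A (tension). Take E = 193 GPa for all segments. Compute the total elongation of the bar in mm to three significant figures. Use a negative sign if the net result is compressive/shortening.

Internal axial forces (sectioning from the free end, tension +): N_CD = 13.7 kN, N_BC = 13.7 kN, N_AB = -6.6 kN.
A_AB = 489.1 mm².
A_BC = 776.5 mm².
δ_AB = -6600·619/(489.1·193000) = -0.04328 mm
δ_BC = 13700·176/(776.5·193000) = 0.01609 mm
δ_CD = 13700·292/(2970·193000) = 0.006979 mm
δ = Σδ_i = -0.02021 mm.

-0.0202 mm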